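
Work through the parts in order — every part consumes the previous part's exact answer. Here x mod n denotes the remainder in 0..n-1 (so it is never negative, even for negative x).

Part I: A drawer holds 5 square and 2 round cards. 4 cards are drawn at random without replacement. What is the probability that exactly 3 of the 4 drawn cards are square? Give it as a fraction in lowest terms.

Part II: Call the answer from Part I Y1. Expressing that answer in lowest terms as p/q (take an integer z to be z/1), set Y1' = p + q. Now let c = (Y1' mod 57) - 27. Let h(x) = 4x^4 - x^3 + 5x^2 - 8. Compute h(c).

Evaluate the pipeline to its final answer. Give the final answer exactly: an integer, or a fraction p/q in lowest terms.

Part I: total draws C(7,4) = 35; favorable C(5,3)*C(2,1) = 20; P = 4/7; answer 4/7
Part II: Y1 = 4/7; threaded value p + q = 11; c = -16; 4*(-16)^4 - 1*(-16)^3 + 5*(-16)^2 - 8 = (262144) + (4096) + (1280) + (-8) = 267512; answer 267512

267512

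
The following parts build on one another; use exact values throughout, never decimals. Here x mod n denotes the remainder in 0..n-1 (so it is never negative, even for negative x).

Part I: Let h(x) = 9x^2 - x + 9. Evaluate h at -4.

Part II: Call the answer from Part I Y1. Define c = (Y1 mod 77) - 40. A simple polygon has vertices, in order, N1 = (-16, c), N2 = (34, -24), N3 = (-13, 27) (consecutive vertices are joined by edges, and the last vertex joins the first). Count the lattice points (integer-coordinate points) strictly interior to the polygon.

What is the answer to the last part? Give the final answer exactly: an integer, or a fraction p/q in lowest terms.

Part I: 9*(-4)^2 - 1*(-4)^1 + 9 = (144) + (4) + (9) = 157; answer 157
Part II: Y1 = 157; c = -37; cross terms: (-16*-24 - 34*-37)=1642, (34*27 - -13*-24)=606, (-13*-37 - -16*27)=913; twice the area = |3161| = 3161; area = 3161/2; boundary points = 1 + 1 + 1 = 3; strictly interior points = area - boundary/2 + 1 = 1580; answer 1580

1580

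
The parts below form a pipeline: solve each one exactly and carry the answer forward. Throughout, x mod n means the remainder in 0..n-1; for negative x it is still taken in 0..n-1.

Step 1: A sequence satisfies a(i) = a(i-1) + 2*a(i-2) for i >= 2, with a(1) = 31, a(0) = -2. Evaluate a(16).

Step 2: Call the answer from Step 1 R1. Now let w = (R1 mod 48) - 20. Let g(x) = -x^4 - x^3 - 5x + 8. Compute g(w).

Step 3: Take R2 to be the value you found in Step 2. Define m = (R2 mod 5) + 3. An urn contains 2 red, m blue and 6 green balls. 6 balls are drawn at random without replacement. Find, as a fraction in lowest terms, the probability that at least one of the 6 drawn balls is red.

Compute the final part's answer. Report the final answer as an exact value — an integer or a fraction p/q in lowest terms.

23/35

Step 1: a(2) = 1*(31) + 2*(-2) = 27; iterating: a(2)=27, a(3)=89, a(4)=143, a(5)=321, a(6)=607, a(7)=1249, a(8)=2463, a(9)=4961, a(10)=9887, a(11)=19809, a(12)=39583, a(13)=79201, a(14)=158367, a(15)=316769, a(16)=633503; answer 633503
Step 2: R1 = 633503; w = 27; -1*(27)^4 - 1*(27)^3 - 5*(27)^1 + 8 = (-531441) + (-19683) + (-135) + (8) = -551251; answer -551251
Step 3: R2 = -551251; m = 7; total draws C(15,6) = 5005; complement C(13,6) = 1716; favorable 5005 - 1716 = 3289; P = 23/35; answer 23/35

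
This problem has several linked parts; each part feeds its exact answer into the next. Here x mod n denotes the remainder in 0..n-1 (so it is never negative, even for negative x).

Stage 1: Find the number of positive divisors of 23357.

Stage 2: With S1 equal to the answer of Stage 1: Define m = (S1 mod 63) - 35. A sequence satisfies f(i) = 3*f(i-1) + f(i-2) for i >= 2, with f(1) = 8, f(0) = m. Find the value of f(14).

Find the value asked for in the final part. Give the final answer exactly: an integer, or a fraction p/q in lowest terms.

Stage 1: 23357 is prime, so its only divisors are 1 and 23357; count = 2; answer 2
Stage 2: S1 = 2; m = -33; f(2) = 3*(8) + 1*(-33) = -9; iterating: f(2)=-9, f(3)=-19, f(4)=-66, f(5)=-217, f(6)=-717, f(7)=-2368, f(8)=-7821, f(9)=-25831, f(10)=-85314, f(11)=-281773, f(12)=-930633, f(13)=-3073672, f(14)=-10151649; answer -10151649

-10151649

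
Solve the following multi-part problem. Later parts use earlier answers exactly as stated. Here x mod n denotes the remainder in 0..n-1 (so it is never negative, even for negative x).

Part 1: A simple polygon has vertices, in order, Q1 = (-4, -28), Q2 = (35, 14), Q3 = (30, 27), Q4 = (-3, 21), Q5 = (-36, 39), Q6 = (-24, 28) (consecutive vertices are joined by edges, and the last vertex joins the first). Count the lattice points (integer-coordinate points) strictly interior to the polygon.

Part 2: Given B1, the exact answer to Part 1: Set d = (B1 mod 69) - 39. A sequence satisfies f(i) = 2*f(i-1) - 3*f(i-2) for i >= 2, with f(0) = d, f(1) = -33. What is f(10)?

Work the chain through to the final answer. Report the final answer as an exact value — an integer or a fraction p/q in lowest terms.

4011

Part 1: cross terms: (-4*14 - 35*-28)=924, (35*27 - 30*14)=525, (30*21 - -3*27)=711, (-3*39 - -36*21)=639, (-36*28 - -24*39)=-72, (-24*-28 - -4*28)=784; twice the area = |3511| = 3511; area = 3511/2; boundary points = 3 + 1 + 3 + 3 + 1 + 4 = 15; strictly interior points = area - boundary/2 + 1 = 1749; answer 1749
Part 2: B1 = 1749; d = -15; f(2) = 2*(-33) - 3*(-15) = -21; iterating: f(2)=-21, f(3)=57, f(4)=177, f(5)=183, f(6)=-165, f(7)=-879, f(8)=-1263, f(9)=111, f(10)=4011; answer 4011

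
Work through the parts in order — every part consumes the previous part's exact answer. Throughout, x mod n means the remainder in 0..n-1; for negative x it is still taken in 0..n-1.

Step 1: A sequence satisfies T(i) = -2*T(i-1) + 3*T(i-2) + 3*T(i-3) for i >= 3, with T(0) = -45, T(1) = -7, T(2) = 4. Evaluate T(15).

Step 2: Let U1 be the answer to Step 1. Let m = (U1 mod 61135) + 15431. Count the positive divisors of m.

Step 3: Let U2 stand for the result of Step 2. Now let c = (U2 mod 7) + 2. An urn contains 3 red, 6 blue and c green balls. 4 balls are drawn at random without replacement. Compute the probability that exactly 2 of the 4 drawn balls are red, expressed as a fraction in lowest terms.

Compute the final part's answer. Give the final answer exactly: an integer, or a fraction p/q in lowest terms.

27/143

Step 1: T(3) = -2*(4) + 3*(-7) + 3*(-45) = -164; iterating: T(3)=-164, T(4)=319, T(5)=-1118, T(6)=2701, T(7)=-7799, T(8)=20347, T(9)=-55988, T(10)=149620, T(11)=-406163, T(12)=1093222, T(13)=-2956073, T(14)=7973323, T(15)=-21535199; answer -21535199
Step 2: U1 = -21535199; m = 60887; 60887 is prime, so its only divisors are 1 and 60887; count = 2; answer 2
Step 3: U2 = 2; c = 4; total draws C(13,4) = 715; favorable C(3,2)*C(10,2) = 135; P = 27/143; answer 27/143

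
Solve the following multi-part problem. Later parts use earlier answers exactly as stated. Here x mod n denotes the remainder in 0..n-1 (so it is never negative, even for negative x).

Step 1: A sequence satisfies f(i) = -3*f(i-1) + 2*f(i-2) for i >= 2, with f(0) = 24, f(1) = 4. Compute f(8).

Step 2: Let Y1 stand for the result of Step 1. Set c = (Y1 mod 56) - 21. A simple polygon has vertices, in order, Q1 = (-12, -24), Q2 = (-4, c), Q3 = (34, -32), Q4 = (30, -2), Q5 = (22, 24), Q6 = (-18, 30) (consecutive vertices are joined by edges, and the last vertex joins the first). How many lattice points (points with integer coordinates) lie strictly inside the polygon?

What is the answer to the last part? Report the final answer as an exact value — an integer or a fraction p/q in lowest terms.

Step 1: f(2) = -3*(4) + 2*(24) = 36; iterating: f(2)=36, f(3)=-100, f(4)=372, f(5)=-1316, f(6)=4692, f(7)=-16708, f(8)=59508; answer 59508
Step 2: Y1 = 59508; c = 15; cross terms: (-12*15 - -4*-24)=-276, (-4*-32 - 34*15)=-382, (34*-2 - 30*-32)=892, (30*24 - 22*-2)=764, (22*30 - -18*24)=1092, (-18*-24 - -12*30)=792; twice the area = |2882| = 2882; area = 1441; boundary points = 1 + 1 + 2 + 2 + 2 + 6 = 14; strictly interior points = area - boundary/2 + 1 = 1435; answer 1435

1435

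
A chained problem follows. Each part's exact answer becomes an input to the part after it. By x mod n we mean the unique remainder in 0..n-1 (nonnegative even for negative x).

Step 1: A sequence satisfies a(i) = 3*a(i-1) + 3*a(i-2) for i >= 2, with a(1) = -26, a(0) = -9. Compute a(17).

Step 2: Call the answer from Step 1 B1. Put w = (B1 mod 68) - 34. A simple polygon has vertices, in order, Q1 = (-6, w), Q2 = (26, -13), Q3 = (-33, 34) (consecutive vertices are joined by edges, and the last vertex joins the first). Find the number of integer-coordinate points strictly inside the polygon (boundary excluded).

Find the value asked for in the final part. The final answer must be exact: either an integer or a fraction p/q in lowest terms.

364

Step 1: a(2) = 3*(-26) + 3*(-9) = -105; iterating: a(2)=-105, a(3)=-393, a(4)=-1494, a(5)=-5661, a(6)=-21465, a(7)=-81378, a(8)=-308529, a(9)=-1169721, a(10)=-4434750, a(11)=-16813413, a(12)=-63744489, a(13)=-241673706, a(14)=-916254585, a(15)=-3473784873, a(16)=-13170118374, a(17)=-49931709741; answer -49931709741
Step 2: B1 = -49931709741; w = 25; cross terms: (-6*-13 - 26*25)=-572, (26*34 - -33*-13)=455, (-33*25 - -6*34)=-621; twice the area = |-738| = 738; area = 369; boundary points = 2 + 1 + 9 = 12; strictly interior points = area - boundary/2 + 1 = 364; answer 364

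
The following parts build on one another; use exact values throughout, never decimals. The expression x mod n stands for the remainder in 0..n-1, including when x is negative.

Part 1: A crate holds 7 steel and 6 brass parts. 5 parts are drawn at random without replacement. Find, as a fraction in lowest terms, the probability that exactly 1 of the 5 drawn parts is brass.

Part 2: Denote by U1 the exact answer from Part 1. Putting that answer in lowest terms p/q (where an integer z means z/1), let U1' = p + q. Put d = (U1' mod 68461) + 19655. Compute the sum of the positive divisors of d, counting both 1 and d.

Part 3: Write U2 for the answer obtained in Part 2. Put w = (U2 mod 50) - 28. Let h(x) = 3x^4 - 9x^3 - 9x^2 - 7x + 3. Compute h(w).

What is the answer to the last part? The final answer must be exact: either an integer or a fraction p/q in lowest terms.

Part 1: total draws C(13,5) = 1287; favorable C(6,1)*C(7,4) = 210; P = 70/429; answer 70/429
Part 2: U1 = 70/429; threaded value p + q = 499; d = 20154; 20154 = 2 * 3 * 3359; sigma = (1 + 2) * (1 + 3) * (1 + 3359) = 3 * 4 * 3360 = 40320; answer 40320
Part 3: U2 = 40320; w = -8; 3*(-8)^4 - 9*(-8)^3 - 9*(-8)^2 - 7*(-8)^1 + 3 = (12288) + (4608) + (-576) + (56) + (3) = 16379; answer 16379

16379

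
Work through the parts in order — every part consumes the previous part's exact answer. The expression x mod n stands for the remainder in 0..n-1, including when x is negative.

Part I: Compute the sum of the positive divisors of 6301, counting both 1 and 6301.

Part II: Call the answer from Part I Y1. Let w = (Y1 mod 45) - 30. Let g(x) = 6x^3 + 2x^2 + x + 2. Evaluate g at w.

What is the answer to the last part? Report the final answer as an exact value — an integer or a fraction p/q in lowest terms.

Part I: 6301 is prime, so its only divisors are 1 and 6301; sigma = 1 + 6301 = 6302; answer 6302
Part II: Y1 = 6302; w = -28; 6*(-28)^3 + 2*(-28)^2 + 1*(-28)^1 + 2 = (-131712) + (1568) + (-28) + (2) = -130170; answer -130170

-130170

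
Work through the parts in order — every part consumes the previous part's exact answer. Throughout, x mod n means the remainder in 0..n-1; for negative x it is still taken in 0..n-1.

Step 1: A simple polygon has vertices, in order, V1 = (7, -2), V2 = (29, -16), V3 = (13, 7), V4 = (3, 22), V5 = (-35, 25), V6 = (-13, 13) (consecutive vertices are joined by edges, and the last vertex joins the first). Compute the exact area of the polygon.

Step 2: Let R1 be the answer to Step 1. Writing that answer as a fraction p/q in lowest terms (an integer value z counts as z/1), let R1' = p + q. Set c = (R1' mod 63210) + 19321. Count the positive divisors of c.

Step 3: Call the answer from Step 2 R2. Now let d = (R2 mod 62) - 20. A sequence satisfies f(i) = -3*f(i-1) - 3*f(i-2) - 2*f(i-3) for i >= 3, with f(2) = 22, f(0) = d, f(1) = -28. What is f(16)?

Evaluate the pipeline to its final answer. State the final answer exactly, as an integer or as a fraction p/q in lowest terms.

-393256

Step 1: cross terms: (7*-16 - 29*-2)=-54, (29*7 - 13*-16)=411, (13*22 - 3*7)=265, (3*25 - -35*22)=845, (-35*13 - -13*25)=-130, (-13*-2 - 7*13)=-65; twice the area = |1272| = 1272; area = 636; answer 636
Step 2: R1 = 636; threaded value p + q = 637; c = 19958; 19958 = 2 * 17 * 587; number of divisors = (1+1) * (1+1) * (1+1) = 8; answer 8
Step 3: R2 = 8; d = -12; f(3) = -3*(22) - 3*(-28) - 2*(-12) = 42; iterating: f(3)=42, f(4)=-136, f(5)=238, f(6)=-390, f(7)=728, f(8)=-1490, f(9)=3066, f(10)=-6184, f(11)=12334, f(12)=-24582, f(13)=49112, f(14)=-98258, f(15)=196602, f(16)=-393256; answer -393256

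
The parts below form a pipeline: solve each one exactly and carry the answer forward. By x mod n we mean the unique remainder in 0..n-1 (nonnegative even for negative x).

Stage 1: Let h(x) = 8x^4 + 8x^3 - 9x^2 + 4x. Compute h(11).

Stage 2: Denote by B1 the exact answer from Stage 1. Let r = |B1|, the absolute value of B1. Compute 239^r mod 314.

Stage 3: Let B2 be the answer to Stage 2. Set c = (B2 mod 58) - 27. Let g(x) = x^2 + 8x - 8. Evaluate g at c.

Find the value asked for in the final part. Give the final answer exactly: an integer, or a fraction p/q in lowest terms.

Stage 1: 8*(11)^4 + 8*(11)^3 - 9*(11)^2 + 4*(11)^1 = (117128) + (10648) + (-1089) + (44) = 126731; answer 126731
Stage 2: B1 = 126731; r = 126731; squarings mod 314: 239^1=239, 239^2=287, 239^4=101, 239^8=153, 239^16=173, 239^32=99, 239^64=67, 239^128=93, 239^256=171, 239^512=39, 239^1024=265, 239^2048=203, 239^4096=75, 239^8192=287, 239^16384=101, 239^32768=153, 239^65536=173; 239^126731 = 239^1 * 239^2 * 239^8 * 239^256 * 239^512 * 239^1024 * 239^2048 * 239^8192 * 239^16384 * 239^32768 * 239^65536 = 111 (mod 314); answer 111
Stage 3: B2 = 111; c = 26; 1*(26)^2 + 8*(26)^1 - 8 = (676) + (208) + (-8) = 876; answer 876

876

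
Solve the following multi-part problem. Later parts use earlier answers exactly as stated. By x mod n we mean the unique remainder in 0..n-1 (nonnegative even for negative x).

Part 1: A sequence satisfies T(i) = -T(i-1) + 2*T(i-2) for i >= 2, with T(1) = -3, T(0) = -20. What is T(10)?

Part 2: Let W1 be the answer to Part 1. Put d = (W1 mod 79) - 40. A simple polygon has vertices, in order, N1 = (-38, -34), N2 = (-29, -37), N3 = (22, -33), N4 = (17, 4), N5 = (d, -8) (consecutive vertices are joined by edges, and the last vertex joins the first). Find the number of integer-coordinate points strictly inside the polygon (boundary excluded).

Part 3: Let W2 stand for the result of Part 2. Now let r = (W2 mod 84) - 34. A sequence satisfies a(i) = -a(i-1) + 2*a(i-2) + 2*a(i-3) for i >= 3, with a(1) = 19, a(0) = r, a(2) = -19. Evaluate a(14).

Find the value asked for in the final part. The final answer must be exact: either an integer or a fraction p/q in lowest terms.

Part 1: T(2) = -1*(-3) + 2*(-20) = -37; iterating: T(2)=-37, T(3)=31, T(4)=-105, T(5)=167, T(6)=-377, T(7)=711, T(8)=-1465, T(9)=2887, T(10)=-5817; answer -5817
Part 2: W1 = -5817; d = -11; cross terms: (-38*-37 - -29*-34)=420, (-29*-33 - 22*-37)=1771, (22*4 - 17*-33)=649, (17*-8 - -11*4)=-92, (-11*-34 - -38*-8)=70; twice the area = |2818| = 2818; area = 1409; boundary points = 3 + 1 + 1 + 4 + 1 = 10; strictly interior points = area - boundary/2 + 1 = 1405; answer 1405
Part 3: W2 = 1405; r = 27; a(3) = -1*(-19) + 2*(19) + 2*(27) = 111; iterating: a(3)=111, a(4)=-111, a(5)=295, a(6)=-295, a(7)=663, a(8)=-663, a(9)=1399, a(10)=-1399, a(11)=2871, a(12)=-2871, a(13)=5815, a(14)=-5815; answer -5815

-5815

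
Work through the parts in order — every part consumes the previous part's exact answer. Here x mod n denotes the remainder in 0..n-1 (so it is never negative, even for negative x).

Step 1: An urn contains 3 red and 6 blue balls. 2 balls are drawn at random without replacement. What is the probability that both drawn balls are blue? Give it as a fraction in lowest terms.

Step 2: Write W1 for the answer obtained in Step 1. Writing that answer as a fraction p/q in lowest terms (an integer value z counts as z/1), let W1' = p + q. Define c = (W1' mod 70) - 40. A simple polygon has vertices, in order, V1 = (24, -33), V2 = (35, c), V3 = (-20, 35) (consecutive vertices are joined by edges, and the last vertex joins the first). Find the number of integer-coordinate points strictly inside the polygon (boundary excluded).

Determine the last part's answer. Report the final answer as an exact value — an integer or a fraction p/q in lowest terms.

Step 1: total draws C(9,2) = 36; favorable C(6,2) = 15; P = 5/12; answer 5/12
Step 2: W1 = 5/12; threaded value p + q = 17; c = -23; cross terms: (24*-23 - 35*-33)=603, (35*35 - -20*-23)=765, (-20*-33 - 24*35)=-180; twice the area = |1188| = 1188; area = 594; boundary points = 1 + 1 + 4 = 6; strictly interior points = area - boundary/2 + 1 = 592; answer 592

592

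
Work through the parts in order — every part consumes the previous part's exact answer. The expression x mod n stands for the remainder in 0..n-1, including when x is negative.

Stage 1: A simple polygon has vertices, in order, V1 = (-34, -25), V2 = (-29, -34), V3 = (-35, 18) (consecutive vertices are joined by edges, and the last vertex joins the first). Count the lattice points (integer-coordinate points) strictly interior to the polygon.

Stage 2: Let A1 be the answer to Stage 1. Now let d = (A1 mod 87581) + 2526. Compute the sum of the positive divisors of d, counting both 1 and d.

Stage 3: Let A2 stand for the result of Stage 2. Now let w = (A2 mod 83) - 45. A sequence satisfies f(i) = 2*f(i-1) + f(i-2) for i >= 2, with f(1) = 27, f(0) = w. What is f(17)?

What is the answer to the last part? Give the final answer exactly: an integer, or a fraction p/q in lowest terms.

Stage 1: cross terms: (-34*-34 - -29*-25)=431, (-29*18 - -35*-34)=-1712, (-35*-25 - -34*18)=1487; twice the area = |206| = 206; area = 103; boundary points = 1 + 2 + 1 = 4; strictly interior points = area - boundary/2 + 1 = 102; answer 102
Stage 2: A1 = 102; d = 2628; 2628 = 2^2 * 3^2 * 73; sigma = (1 + 2 + 4) * (1 + 3 + 9) * (1 + 73) = 7 * 13 * 74 = 6734; answer 6734
Stage 3: A2 = 6734; w = -34; f(2) = 2*(27) + 1*(-34) = 20; iterating: f(2)=20, f(3)=67, f(4)=154, f(5)=375, f(6)=904, f(7)=2183, f(8)=5270, f(9)=12723, f(10)=30716, f(11)=74155, f(12)=179026, f(13)=432207, f(14)=1043440, f(15)=2519087, f(16)=6081614, f(17)=14682315; answer 14682315

14682315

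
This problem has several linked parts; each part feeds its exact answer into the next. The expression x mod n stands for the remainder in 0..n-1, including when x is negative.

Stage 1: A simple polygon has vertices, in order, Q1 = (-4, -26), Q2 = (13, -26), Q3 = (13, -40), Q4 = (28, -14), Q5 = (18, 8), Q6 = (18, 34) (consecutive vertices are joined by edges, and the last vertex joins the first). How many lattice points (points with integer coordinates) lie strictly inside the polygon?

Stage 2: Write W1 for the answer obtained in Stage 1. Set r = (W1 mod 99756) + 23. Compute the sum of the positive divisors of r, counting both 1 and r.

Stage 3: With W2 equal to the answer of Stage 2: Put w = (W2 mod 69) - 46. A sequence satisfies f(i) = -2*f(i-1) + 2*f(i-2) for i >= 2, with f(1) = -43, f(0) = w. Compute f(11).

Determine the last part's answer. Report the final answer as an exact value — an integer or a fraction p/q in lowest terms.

Stage 1: cross terms: (-4*-26 - 13*-26)=442, (13*-40 - 13*-26)=-182, (13*-14 - 28*-40)=938, (28*8 - 18*-14)=476, (18*34 - 18*8)=468, (18*-26 - -4*34)=-332; twice the area = |1810| = 1810; area = 905; boundary points = 17 + 14 + 1 + 2 + 26 + 2 = 62; strictly interior points = area - boundary/2 + 1 = 875; answer 875
Stage 2: W1 = 875; r = 898; 898 = 2 * 449; sigma = (1 + 2) * (1 + 449) = 3 * 450 = 1350; answer 1350
Stage 3: W2 = 1350; w = -7; f(2) = -2*(-43) + 2*(-7) = 72; iterating: f(2)=72, f(3)=-230, f(4)=604, f(5)=-1668, f(6)=4544, f(7)=-12424, f(8)=33936, f(9)=-92720, f(10)=253312, f(11)=-692064; answer -692064

-692064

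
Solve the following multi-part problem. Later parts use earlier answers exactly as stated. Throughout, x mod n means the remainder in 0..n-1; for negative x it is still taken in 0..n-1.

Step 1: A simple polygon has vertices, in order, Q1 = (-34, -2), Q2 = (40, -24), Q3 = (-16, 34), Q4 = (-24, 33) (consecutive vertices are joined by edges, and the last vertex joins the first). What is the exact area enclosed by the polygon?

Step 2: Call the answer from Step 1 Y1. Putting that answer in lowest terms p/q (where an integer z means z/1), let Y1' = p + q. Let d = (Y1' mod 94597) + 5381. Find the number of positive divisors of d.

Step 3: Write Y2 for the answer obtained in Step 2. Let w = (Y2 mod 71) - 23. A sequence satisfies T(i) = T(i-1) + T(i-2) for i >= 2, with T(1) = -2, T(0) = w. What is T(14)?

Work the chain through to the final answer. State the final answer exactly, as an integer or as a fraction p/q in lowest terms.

Step 1: cross terms: (-34*-24 - 40*-2)=896, (40*34 - -16*-24)=976, (-16*33 - -24*34)=288, (-24*-2 - -34*33)=1170; twice the area = |3330| = 3330; area = 1665; answer 1665
Step 2: Y1 = 1665; threaded value p + q = 1666; d = 7047; 7047 = 3^5 * 29; number of divisors = (5+1) * (1+1) = 12; answer 12
Step 3: Y2 = 12; w = -11; T(2) = 1*(-2) + 1*(-11) = -13; iterating: T(2)=-13, T(3)=-15, T(4)=-28, T(5)=-43, T(6)=-71, T(7)=-114, T(8)=-185, T(9)=-299, T(10)=-484, T(11)=-783, T(12)=-1267, T(13)=-2050, T(14)=-3317; answer -3317

-3317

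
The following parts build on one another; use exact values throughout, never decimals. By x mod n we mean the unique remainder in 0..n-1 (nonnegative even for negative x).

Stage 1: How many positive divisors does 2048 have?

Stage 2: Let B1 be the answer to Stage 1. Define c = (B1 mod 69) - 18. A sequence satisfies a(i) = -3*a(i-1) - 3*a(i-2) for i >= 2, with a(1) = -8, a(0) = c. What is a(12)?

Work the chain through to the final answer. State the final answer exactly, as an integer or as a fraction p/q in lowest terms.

Stage 1: 2048 = 2^11; number of divisors = (11+1) = 12; answer 12
Stage 2: B1 = 12; c = -6; a(2) = -3*(-8) - 3*(-6) = 42; iterating: a(2)=42, a(3)=-102, a(4)=180, a(5)=-234, a(6)=162, a(7)=216, a(8)=-1134, a(9)=2754, a(10)=-4860, a(11)=6318, a(12)=-4374; answer -4374

-4374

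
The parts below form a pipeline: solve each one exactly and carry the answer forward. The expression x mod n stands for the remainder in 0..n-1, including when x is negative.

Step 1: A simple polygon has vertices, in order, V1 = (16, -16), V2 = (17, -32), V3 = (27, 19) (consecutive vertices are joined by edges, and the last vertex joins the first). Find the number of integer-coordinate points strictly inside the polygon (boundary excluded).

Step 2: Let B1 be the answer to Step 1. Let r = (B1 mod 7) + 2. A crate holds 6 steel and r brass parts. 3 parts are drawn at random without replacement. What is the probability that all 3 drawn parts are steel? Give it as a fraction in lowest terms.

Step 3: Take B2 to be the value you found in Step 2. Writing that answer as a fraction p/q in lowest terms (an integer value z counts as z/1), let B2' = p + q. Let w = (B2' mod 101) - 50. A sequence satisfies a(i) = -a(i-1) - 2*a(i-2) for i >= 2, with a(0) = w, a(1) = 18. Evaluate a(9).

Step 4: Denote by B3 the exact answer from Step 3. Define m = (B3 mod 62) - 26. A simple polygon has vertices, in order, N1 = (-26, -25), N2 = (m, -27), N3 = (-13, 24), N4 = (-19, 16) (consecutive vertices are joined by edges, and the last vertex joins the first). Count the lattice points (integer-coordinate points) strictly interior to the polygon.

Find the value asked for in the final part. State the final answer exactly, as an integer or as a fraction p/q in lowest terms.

203

Step 1: cross terms: (16*-32 - 17*-16)=-240, (17*19 - 27*-32)=1187, (27*-16 - 16*19)=-736; twice the area = |211| = 211; area = 211/2; boundary points = 1 + 1 + 1 = 3; strictly interior points = area - boundary/2 + 1 = 105; answer 105
Step 2: B1 = 105; r = 2; total draws C(8,3) = 56; favorable C(6,3) = 20; P = 5/14; answer 5/14
Step 3: B2 = 5/14; threaded value p + q = 19; w = -31; a(2) = -1*(18) - 2*(-31) = 44; iterating: a(2)=44, a(3)=-80, a(4)=-8, a(5)=168, a(6)=-152, a(7)=-184, a(8)=488, a(9)=-120; answer -120
Step 4: B3 = -120; m = -22; cross terms: (-26*-27 - -22*-25)=152, (-22*24 - -13*-27)=-879, (-13*16 - -19*24)=248, (-19*-25 - -26*16)=891; twice the area = |412| = 412; area = 206; boundary points = 2 + 3 + 2 + 1 = 8; strictly interior points = area - boundary/2 + 1 = 203; answer 203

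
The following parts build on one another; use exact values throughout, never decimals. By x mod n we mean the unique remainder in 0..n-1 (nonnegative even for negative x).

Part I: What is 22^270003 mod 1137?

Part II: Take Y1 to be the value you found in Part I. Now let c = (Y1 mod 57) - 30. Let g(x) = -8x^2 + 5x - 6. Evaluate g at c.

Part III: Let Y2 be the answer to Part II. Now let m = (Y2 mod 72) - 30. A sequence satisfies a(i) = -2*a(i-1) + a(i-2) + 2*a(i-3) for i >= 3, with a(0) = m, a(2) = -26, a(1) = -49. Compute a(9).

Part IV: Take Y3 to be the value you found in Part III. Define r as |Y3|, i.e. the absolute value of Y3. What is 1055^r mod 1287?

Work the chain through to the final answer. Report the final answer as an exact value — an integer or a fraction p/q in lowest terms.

Part I: squarings mod 1137: 22^1=22, 22^2=484, 22^4=34, 22^8=19, 22^16=361, 22^32=703, 22^64=751, 22^128=49, 22^256=127, 22^512=211, 22^1024=178, 22^2048=985, 22^4096=364, 22^8192=604, 22^16384=976, 22^32768=907, 22^65536=598, 22^131072=586, 22^262144=22; 22^270003 = 22^1 * 22^2 * 22^16 * 22^32 * 22^128 * 22^512 * 22^1024 * 22^2048 * 22^4096 * 22^262144 = 64 (mod 1137); answer 64
Part II: Y1 = 64; c = -23; -8*(-23)^2 + 5*(-23)^1 - 6 = (-4232) + (-115) + (-6) = -4353; answer -4353
Part III: Y2 = -4353; m = 9; a(3) = -2*(-26) + 1*(-49) + 2*(9) = 21; iterating: a(3)=21, a(4)=-166, a(5)=301, a(6)=-726, a(7)=1421, a(8)=-2966, a(9)=5901; answer 5901
Part IV: Y3 = 5901; r = 5901; squarings mod 1287: 1055^1=1055, 1055^2=1057, 1055^4=133, 1055^8=958, 1055^16=133, 1055^32=958, 1055^64=133, 1055^128=958, 1055^256=133, 1055^512=958, 1055^1024=133, 1055^2048=958, 1055^4096=133; 1055^5901 = 1055^1 * 1055^4 * 1055^8 * 1055^256 * 1055^512 * 1055^1024 * 1055^4096 = 395 (mod 1287); answer 395

395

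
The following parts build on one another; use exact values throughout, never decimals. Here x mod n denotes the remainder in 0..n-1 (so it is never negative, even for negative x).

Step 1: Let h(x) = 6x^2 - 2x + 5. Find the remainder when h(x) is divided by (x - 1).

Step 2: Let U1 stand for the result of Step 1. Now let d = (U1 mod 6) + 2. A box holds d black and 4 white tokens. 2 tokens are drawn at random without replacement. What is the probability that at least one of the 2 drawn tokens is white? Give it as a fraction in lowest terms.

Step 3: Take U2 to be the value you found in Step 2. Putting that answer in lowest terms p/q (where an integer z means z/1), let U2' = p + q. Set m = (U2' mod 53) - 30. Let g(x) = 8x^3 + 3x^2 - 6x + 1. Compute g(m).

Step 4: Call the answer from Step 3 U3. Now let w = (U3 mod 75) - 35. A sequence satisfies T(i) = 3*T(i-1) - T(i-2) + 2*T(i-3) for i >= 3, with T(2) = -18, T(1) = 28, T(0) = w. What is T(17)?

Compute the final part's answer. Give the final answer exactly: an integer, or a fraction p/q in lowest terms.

-327054422

Step 1: remainder = value at the root: 6*(1)^2 - 2*(1)^1 + 5 = (6) + (-2) + (5) = 9; answer 9
Step 2: U1 = 9; d = 5; total draws C(9,2) = 36; complement C(5,2) = 10; favorable 36 - 10 = 26; P = 13/18; answer 13/18
Step 3: U2 = 13/18; threaded value p + q = 31; m = 1; 8*(1)^3 + 3*(1)^2 - 6*(1)^1 + 1 = (8) + (3) + (-6) + (1) = 6; answer 6
Step 4: U3 = 6; w = -29; T(3) = 3*(-18) - 1*(28) + 2*(-29) = -140; iterating: T(3)=-140, T(4)=-346, T(5)=-934, T(6)=-2736, T(7)=-7966, T(8)=-23030, T(9)=-66596, T(10)=-192690, T(11)=-557534, T(12)=-1613104, T(13)=-4667158, T(14)=-13503438, T(15)=-39069364, T(16)=-113038970, T(17)=-327054422; answer -327054422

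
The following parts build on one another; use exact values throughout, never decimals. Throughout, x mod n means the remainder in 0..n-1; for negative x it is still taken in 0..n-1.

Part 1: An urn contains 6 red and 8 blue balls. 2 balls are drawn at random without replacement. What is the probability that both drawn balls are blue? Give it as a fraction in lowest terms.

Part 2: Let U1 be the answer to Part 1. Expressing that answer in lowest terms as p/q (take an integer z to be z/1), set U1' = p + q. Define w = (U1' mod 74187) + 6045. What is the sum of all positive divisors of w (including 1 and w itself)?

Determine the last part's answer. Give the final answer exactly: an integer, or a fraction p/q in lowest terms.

10416

Part 1: total draws C(14,2) = 91; favorable C(8,2) = 28; P = 4/13; answer 4/13
Part 2: U1 = 4/13; threaded value p + q = 17; w = 6062; 6062 = 2 * 7 * 433; sigma = (1 + 2) * (1 + 7) * (1 + 433) = 3 * 8 * 434 = 10416; answer 10416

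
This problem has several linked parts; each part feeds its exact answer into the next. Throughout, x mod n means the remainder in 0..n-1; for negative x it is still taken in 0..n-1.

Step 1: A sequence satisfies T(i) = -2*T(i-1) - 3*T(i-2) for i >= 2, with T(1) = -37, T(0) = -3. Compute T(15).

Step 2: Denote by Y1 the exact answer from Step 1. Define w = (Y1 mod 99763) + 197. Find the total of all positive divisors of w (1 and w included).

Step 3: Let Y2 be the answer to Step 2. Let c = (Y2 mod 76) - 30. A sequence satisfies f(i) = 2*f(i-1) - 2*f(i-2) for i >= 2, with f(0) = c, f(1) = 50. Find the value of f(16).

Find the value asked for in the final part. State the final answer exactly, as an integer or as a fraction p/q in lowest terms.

8704

Step 1: T(2) = -2*(-37) - 3*(-3) = 83; iterating: T(2)=83, T(3)=-55, T(4)=-139, T(5)=443, T(6)=-469, T(7)=-391, T(8)=2189, T(9)=-3205, T(10)=-157, T(11)=9929, T(12)=-19387, T(13)=8987, T(14)=40187, T(15)=-107335; answer -107335
Step 2: Y1 = -107335; w = 92388; 92388 = 2^2 * 3 * 7699; sigma = (1 + 2 + 4) * (1 + 3) * (1 + 7699) = 7 * 4 * 7700 = 215600; answer 215600
Step 3: Y2 = 215600; c = 34; f(2) = 2*(50) - 2*(34) = 32; iterating: f(2)=32, f(3)=-36, f(4)=-136, f(5)=-200, f(6)=-128, f(7)=144, f(8)=544, f(9)=800, f(10)=512, f(11)=-576, f(12)=-2176, f(13)=-3200, f(14)=-2048, f(15)=2304, f(16)=8704; answer 8704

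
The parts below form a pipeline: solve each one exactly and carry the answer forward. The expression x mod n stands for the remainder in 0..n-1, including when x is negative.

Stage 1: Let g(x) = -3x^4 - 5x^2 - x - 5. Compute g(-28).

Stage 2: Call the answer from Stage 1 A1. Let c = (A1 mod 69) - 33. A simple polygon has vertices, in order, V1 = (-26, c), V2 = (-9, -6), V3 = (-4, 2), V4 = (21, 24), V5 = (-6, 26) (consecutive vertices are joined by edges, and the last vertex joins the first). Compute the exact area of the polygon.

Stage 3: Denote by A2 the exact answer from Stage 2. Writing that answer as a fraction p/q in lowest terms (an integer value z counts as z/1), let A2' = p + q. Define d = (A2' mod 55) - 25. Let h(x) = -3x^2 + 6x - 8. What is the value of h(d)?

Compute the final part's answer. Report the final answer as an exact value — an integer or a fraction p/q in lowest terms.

-2033

Stage 1: -3*(-28)^4 - 5*(-28)^2 - 1*(-28)^1 - 5 = (-1843968) + (-3920) + (28) + (-5) = -1847865; answer -1847865
Stage 2: A1 = -1847865; c = -9; cross terms: (-26*-6 - -9*-9)=75, (-9*2 - -4*-6)=-42, (-4*24 - 21*2)=-138, (21*26 - -6*24)=690, (-6*-9 - -26*26)=730; twice the area = |1315| = 1315; area = 1315/2; answer 1315/2
Stage 3: A2 = 1315/2; threaded value p + q = 1317; d = 27; -3*(27)^2 + 6*(27)^1 - 8 = (-2187) + (162) + (-8) = -2033; answer -2033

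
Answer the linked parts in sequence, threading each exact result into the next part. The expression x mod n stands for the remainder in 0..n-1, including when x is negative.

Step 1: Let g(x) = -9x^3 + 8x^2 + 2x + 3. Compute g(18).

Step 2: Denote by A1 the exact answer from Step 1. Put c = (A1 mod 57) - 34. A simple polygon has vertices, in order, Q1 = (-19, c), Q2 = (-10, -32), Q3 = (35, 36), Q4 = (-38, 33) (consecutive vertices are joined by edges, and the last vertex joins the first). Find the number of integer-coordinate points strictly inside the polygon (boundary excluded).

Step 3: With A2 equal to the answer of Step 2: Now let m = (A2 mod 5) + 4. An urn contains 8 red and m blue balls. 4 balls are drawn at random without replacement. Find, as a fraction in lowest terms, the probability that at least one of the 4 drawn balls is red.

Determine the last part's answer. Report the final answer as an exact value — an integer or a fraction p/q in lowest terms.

Step 1: -9*(18)^3 + 8*(18)^2 + 2*(18)^1 + 3 = (-52488) + (2592) + (36) + (3) = -49857; answer -49857
Step 2: A1 = -49857; c = -16; cross terms: (-19*-32 - -10*-16)=448, (-10*36 - 35*-32)=760, (35*33 - -38*36)=2523, (-38*-16 - -19*33)=1235; twice the area = |4966| = 4966; area = 2483; boundary points = 1 + 1 + 1 + 1 = 4; strictly interior points = area - boundary/2 + 1 = 2482; answer 2482
Step 3: A2 = 2482; m = 6; total draws C(14,4) = 1001; complement C(6,4) = 15; favorable 1001 - 15 = 986; P = 986/1001; answer 986/1001

986/1001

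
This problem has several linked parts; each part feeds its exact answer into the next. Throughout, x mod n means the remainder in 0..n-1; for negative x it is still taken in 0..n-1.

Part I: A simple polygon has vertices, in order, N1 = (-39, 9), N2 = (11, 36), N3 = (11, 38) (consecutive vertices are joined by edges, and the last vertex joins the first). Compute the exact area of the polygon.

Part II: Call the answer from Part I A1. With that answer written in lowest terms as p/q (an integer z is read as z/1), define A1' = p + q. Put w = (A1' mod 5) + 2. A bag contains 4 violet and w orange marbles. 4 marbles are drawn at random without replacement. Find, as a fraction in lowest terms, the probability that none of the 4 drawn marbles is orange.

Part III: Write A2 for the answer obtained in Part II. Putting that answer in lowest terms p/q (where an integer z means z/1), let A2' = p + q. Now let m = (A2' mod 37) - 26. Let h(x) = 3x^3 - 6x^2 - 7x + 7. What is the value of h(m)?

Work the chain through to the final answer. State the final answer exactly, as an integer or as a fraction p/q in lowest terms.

Part I: cross terms: (-39*36 - 11*9)=-1503, (11*38 - 11*36)=22, (11*9 - -39*38)=1581; twice the area = |100| = 100; area = 50; answer 50
Part II: A1 = 50; threaded value p + q = 51; w = 3; total draws C(7,4) = 35; favorable C(4,4) = 1; P = 1/35; answer 1/35
Part III: A2 = 1/35; threaded value p + q = 36; m = 10; 3*(10)^3 - 6*(10)^2 - 7*(10)^1 + 7 = (3000) + (-600) + (-70) + (7) = 2337; answer 2337

2337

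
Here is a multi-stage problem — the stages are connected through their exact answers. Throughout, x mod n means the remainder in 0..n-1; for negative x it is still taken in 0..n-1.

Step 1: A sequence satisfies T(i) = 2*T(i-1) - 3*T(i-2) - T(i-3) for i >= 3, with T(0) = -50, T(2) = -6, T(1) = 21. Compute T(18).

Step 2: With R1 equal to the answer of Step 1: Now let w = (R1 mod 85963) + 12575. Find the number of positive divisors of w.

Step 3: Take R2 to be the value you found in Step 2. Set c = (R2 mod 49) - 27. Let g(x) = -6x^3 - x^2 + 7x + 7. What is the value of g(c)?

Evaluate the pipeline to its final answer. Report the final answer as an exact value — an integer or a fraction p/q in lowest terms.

Step 1: T(3) = 2*(-6) - 3*(21) - 1*(-50) = -25; iterating: T(3)=-25, T(4)=-53, T(5)=-25, T(6)=134, T(7)=396, T(8)=415, T(9)=-492, T(10)=-2625, T(11)=-4189, T(12)=-11, T(13)=15170, T(14)=34562, T(15)=23625, T(16)=-71606, T(17)=-248649, T(18)=-306105; answer -306105
Step 2: R1 = -306105; w = 50322; 50322 = 2 * 3 * 8387; number of divisors = (1+1) * (1+1) * (1+1) = 8; answer 8
Step 3: R2 = 8; c = -19; -6*(-19)^3 - 1*(-19)^2 + 7*(-19)^1 + 7 = (41154) + (-361) + (-133) + (7) = 40667; answer 40667

40667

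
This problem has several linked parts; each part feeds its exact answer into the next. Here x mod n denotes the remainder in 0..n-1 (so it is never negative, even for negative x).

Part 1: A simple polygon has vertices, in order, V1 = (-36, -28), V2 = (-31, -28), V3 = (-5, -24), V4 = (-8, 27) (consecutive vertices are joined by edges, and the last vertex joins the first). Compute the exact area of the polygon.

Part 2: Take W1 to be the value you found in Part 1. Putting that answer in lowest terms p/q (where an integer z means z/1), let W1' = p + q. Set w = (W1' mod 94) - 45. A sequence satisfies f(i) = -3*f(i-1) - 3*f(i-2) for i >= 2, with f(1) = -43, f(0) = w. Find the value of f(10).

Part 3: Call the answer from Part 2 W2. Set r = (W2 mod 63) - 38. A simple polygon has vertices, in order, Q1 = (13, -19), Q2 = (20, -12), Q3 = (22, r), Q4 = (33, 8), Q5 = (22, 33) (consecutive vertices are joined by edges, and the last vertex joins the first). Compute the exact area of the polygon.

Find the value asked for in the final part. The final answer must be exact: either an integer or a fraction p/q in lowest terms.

1107/2

Part 1: cross terms: (-36*-28 - -31*-28)=140, (-31*-24 - -5*-28)=604, (-5*27 - -8*-24)=-327, (-8*-28 - -36*27)=1196; twice the area = |1613| = 1613; area = 1613/2; answer 1613/2
Part 2: W1 = 1613/2; threaded value p + q = 1615; w = -28; f(2) = -3*(-43) - 3*(-28) = 213; iterating: f(2)=213, f(3)=-510, f(4)=891, f(5)=-1143, f(6)=756, f(7)=1161, f(8)=-5751, f(9)=13770, f(10)=-24057; answer -24057
Part 3: W2 = -24057; r = -29; cross terms: (13*-12 - 20*-19)=224, (20*-29 - 22*-12)=-316, (22*8 - 33*-29)=1133, (33*33 - 22*8)=913, (22*-19 - 13*33)=-847; twice the area = |1107| = 1107; area = 1107/2; answer 1107/2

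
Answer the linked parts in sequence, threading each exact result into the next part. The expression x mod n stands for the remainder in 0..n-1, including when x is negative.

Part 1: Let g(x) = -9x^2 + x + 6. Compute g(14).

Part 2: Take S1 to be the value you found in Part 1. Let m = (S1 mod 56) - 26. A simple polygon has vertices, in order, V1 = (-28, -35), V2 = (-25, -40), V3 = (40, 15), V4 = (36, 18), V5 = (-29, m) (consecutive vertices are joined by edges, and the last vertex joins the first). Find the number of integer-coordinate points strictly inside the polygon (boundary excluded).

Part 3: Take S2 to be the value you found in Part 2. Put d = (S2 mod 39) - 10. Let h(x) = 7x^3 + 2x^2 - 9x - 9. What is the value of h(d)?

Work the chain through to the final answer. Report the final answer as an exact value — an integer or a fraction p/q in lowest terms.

Part 1: -9*(14)^2 + 1*(14)^1 + 6 = (-1764) + (14) + (6) = -1744; answer -1744
Part 2: S1 = -1744; m = 22; cross terms: (-28*-40 - -25*-35)=245, (-25*15 - 40*-40)=1225, (40*18 - 36*15)=180, (36*22 - -29*18)=1314, (-29*-35 - -28*22)=1631; twice the area = |4595| = 4595; area = 4595/2; boundary points = 1 + 5 + 1 + 1 + 1 = 9; strictly interior points = area - boundary/2 + 1 = 2294; answer 2294
Part 3: S2 = 2294; d = 22; 7*(22)^3 + 2*(22)^2 - 9*(22)^1 - 9 = (74536) + (968) + (-198) + (-9) = 75297; answer 75297

75297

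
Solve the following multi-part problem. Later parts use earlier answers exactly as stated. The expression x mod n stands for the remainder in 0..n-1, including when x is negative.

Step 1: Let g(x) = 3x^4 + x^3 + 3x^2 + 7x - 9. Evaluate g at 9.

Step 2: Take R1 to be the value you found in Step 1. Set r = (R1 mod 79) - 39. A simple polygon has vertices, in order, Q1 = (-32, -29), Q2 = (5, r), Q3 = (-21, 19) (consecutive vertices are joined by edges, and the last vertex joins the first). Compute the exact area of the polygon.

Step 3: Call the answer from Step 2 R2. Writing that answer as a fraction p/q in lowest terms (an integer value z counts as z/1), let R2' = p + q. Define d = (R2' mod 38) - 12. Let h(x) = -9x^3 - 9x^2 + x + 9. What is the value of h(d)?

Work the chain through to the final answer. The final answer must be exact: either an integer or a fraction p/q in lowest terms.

Step 1: 3*(9)^4 + 1*(9)^3 + 3*(9)^2 + 7*(9)^1 - 9 = (19683) + (729) + (243) + (63) + (-9) = 20709; answer 20709
Step 2: R1 = 20709; r = -28; cross terms: (-32*-28 - 5*-29)=1041, (5*19 - -21*-28)=-493, (-21*-29 - -32*19)=1217; twice the area = |1765| = 1765; area = 1765/2; answer 1765/2
Step 3: R2 = 1765/2; threaded value p + q = 1767; d = 7; -9*(7)^3 - 9*(7)^2 + 1*(7)^1 + 9 = (-3087) + (-441) + (7) + (9) = -3512; answer -3512

-3512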